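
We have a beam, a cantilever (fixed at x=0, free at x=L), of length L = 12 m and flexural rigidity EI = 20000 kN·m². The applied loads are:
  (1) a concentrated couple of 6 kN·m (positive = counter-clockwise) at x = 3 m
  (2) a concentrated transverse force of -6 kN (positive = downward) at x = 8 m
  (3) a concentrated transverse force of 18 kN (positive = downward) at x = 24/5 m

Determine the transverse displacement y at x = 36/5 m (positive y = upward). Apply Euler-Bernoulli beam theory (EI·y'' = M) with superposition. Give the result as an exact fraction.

y(36/5) = -23463/2500000 m

Load 1 — applied couple M₀=6 kN·m at a=3 m (b=L-a=9):
  y_1 = M₀a(2x-a)/(2EI)  [x>a] = 6·3·(2·(36/5)-3)/(2·20000) = 513/100000 m
Load 2 — point force P=-6 kN at a=8 m (b=L-a=4):
  y_2 = -Px²(3a-x)/(6EI)  [x≤a] = -(-6)·(36/5)²·(3·8-(36/5))/(6·20000) = 3402/78125 m
Load 3 — point force P=18 kN at a=24/5 m (b=L-a=36/5):
  y_3 = -Pa²(3x-a)/(6EI)  [x>a] = -18·(24/5)²·(3·(36/5)-(24/5))/(6·20000) = -4536/78125 m
Superposition: y = Σ y_i = -23463/2500000 m ≈ -0.009385 m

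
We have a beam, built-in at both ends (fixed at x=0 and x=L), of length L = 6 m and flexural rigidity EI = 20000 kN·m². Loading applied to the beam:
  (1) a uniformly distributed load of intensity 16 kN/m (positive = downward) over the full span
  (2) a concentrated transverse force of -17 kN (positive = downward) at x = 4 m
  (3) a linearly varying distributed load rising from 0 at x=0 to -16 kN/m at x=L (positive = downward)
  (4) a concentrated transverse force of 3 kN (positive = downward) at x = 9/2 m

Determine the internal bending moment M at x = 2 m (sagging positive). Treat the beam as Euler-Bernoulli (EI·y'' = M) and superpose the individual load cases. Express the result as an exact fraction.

Load 1 — uniform load w=16 kN/m over full span:
  M_1 = wLx/2 - wL²/12 - wx²/2 = 16·6·2/2 - 16·6²/12 - 16·2²/2 = 16 kN·m
Load 2 — point force P=-17 kN at a=4 m (b=L-a=2):
  M_2 = Pb²(3a+b)x/L³ - Pab²/L²  [x≤a] = (-17)·2²·(3·4+2)·2/6³ - (-17)·4·2²/6² = -34/27 kN·m
Load 3 — triangular load w₀=-16 kN/m (0→w₀ over full span):
  M_3 = 3w₀Lx/20 - w₀L²/30 - w₀x³/(6L) = 3·(-16)·6·2/20 - (-16)·6²/30 - (-16)·2³/(6·6) = -272/45 kN·m
Load 4 — point force P=3 kN at a=9/2 m (b=L-a=3/2):
  M_4 = Pb²(3a+b)x/L³ - Pab²/L²  [x≤a] = 3·(3/2)²·(3·(9/2)+(3/2))·2/6³ - 3·(9/2)·(3/2)²/6² = 3/32 kN·m
Superposition: M = Σ M_i = 37973/4320 kN·m ≈ 8.790046 kN·m

M(2) = 37973/4320 kN·m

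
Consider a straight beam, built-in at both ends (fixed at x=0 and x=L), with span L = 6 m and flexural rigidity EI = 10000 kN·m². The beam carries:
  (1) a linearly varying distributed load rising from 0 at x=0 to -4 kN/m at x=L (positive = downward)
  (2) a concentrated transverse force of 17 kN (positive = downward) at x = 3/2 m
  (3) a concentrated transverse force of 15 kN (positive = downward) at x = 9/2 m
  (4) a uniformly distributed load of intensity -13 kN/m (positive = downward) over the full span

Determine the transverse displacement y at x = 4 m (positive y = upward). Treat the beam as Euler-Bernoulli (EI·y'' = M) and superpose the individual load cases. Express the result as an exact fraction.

Load 1 — triangular load w₀=-4 kN/m (0→w₀ over full span):
  y_1 = -w₀x²(L-x)²(x+2L)/(120LEI) = -(-4)·4²·(6-4)²·(4+2·6)/(120·6·10000) = 16/28125 m
Load 2 — point force P=17 kN at a=3/2 m (b=L-a=9/2):
  y_2 = -Pa²(L-x)²(3bL-(3b+a)(L-x))/(6L³EI)  [x>a] = -17·(3/2)²·(6-4)²·(3·(9/2)·6-(3·(9/2)+(3/2))·(6-4))/(6·6³·10000) = -289/480000 m
Load 3 — point force P=15 kN at a=9/2 m (b=L-a=3/2):
  y_3 = -Pb²x²(3aL-(3a+b)x)/(6L³EI)  [x≤a] = -15·(3/2)²·4²·(3·(9/2)·6-(3·(9/2)+(3/2))·4)/(6·6³·10000) = -7/8000 m
Load 4 — uniform load w=-13 kN/m over full span:
  y_4 = -wx²(L-x)²/(24EI) = -(-13)·4²·(6-4)²/(24·10000) = 13/3750 m
Superposition: y = Σ y_i = 18421/7200000 m ≈ 0.002558 m

y(4) = 18421/7200000 m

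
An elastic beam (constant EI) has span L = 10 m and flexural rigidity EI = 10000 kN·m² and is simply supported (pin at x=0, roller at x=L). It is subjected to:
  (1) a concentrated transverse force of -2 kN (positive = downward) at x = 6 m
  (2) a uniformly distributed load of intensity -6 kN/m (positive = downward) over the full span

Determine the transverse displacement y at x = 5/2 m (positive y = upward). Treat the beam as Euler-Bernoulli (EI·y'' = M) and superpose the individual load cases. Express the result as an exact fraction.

y(5/2) = 111851/1920000 m

Load 1 — point force P=-2 kN at a=6 m (b=L-a=4):
  y_1 = -Pbx(L²-b²-x²)/(6LEI)  [x≤a] = -(-2)·4·(5/2)·(10²-4²-(5/2)²)/(6·10·10000) = 311/120000 m
Load 2 — uniform load w=-6 kN/m over full span:
  y_2 = -wx(L³-2Lx²+x³)/(24EI) = -(-6)·(5/2)·(10³-2·10·(5/2)²+(5/2)³)/(24·10000) = 57/1024 m
Superposition: y = Σ y_i = 111851/1920000 m ≈ 0.058256 m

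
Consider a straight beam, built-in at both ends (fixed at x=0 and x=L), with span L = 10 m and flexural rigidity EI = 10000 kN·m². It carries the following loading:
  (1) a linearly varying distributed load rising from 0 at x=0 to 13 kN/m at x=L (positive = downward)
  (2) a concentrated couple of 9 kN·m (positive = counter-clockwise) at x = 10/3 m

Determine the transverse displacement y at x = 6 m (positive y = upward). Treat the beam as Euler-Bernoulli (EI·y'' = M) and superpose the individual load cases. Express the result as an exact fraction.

Load 1 — triangular load w₀=13 kN/m (0→w₀ over full span):
  y_1 = -w₀x²(L-x)²(x+2L)/(120LEI) = -13·6²·(10-6)²·(6+2·10)/(120·10·10000) = -507/31250 m
Load 2 — applied couple M₀=9 kN·m at a=10/3 m (b=L-a=20/3):
  y_2 = (R_Ax³/6 - M_Ax²/2 - M₀(x-a)²/2)/EI  [x>a] with R_A=6/5, M_A=0 = ((6/5)·6³/6 - 0·6²/2 - 9·(6-(10/3))²/2)/10000 = 7/6250 m
Superposition: y = Σ y_i = -236/15625 m ≈ -0.015104 m

y(6) = -236/15625 m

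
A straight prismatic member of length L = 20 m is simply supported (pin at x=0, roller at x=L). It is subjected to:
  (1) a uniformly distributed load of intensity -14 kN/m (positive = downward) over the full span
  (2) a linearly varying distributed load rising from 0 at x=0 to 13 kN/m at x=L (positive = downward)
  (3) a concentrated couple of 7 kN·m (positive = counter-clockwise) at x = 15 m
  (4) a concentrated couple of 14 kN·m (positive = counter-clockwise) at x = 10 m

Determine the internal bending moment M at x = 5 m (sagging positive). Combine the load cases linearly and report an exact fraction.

Load 1 — uniform load w=-14 kN/m over full span:
  M_1 = wx(L-x)/2 = (-14)·5·(20-5)/2 = -525 kN·m
Load 2 — triangular load w₀=13 kN/m (0→w₀ over full span):
  M_2 = w₀Lx/6 - w₀x³/(6L) = 13·20·5/6 - 13·5³/(6·20) = 1625/8 kN·m
Load 3 — applied couple M₀=7 kN·m at a=15 m (b=L-a=5):
  M_3 = M₀x/L  [x≤a] = 7·5/20 = 7/4 kN·m
Load 4 — applied couple M₀=14 kN·m at a=10 m (b=L-a=10):
  M_4 = M₀x/L  [x≤a] = 14·5/20 = 7/2 kN·m
Superposition: M = Σ M_i = -2533/8 kN·m ≈ -316.625000 kN·m

M(5) = -2533/8 kN·m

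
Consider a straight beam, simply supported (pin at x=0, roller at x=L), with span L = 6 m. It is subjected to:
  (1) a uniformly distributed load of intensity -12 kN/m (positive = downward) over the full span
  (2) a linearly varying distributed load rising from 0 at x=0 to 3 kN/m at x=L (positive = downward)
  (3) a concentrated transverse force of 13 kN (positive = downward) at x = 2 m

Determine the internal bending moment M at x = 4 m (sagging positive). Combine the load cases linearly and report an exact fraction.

Load 1 — uniform load w=-12 kN/m over full span:
  M_1 = wx(L-x)/2 = (-12)·4·(6-4)/2 = -48 kN·m
Load 2 — triangular load w₀=3 kN/m (0→w₀ over full span):
  M_2 = w₀Lx/6 - w₀x³/(6L) = 3·6·4/6 - 3·4³/(6·6) = 20/3 kN·m
Load 3 — point force P=13 kN at a=2 m (b=L-a=4):
  M_3 = Pa(L-x)/L  [x>a] = 13·2·(6-4)/6 = 26/3 kN·m
Superposition: M = Σ M_i = -98/3 kN·m ≈ -32.666667 kN·m

M(4) = -98/3 kN·m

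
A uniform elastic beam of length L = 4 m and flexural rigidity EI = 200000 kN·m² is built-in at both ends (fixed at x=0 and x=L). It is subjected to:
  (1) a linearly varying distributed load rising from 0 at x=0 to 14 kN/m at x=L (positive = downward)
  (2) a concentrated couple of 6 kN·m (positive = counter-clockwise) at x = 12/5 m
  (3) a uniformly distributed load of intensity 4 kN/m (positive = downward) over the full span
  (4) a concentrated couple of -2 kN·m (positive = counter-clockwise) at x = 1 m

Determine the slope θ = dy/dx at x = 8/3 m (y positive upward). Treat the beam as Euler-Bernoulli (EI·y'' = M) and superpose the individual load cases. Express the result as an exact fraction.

θ(8/3) = 33137/1215000000 rad

Load 1 — triangular load w₀=14 kN/m (0→w₀ over full span):
  θ_1 = -w₀(2x(L-x)(L-2x)(x+2L)+x²(L-x)²)/(120LEI) = -14·(2·(8/3)·(4-(8/3))·(4-2·(8/3))·((8/3)+2·4)+(8/3)²·(4-(8/3))²)/(120·4·200000) = 49/3796875 rad
Load 2 — applied couple M₀=6 kN·m at a=12/5 m (b=L-a=8/5):
  θ_2 = (R_Ax²/2 - M_Ax - M₀(x-a))/EI  [x>a] with R_A=54/25, M_A=48/25 = ((54/25)·(8/3)²/2 - (48/25)·(8/3) - 6·((8/3)-(12/5)))/200000 = 3/625000 rad
Load 3 — uniform load w=4 kN/m over full span:
  θ_3 = -wx(L-x)(L-2x)/(12EI) = -4·(8/3)·(4-(8/3))·(4-2·(8/3))/(12·200000) = 2/253125 rad
Load 4 — applied couple M₀=-2 kN·m at a=1 m (b=L-a=3):
  θ_4 = (R_Ax²/2 - M_Ax - M₀(x-a))/EI  [x>a] with R_A=-9/16, M_A=3/8 = ((-9/16)·(8/3)²/2 - (3/8)·(8/3) - (-2)·((8/3)-1))/200000 = 1/600000 rad
Superposition: θ = Σ θ_i = 33137/1215000000 rad ≈ 0.000027 rad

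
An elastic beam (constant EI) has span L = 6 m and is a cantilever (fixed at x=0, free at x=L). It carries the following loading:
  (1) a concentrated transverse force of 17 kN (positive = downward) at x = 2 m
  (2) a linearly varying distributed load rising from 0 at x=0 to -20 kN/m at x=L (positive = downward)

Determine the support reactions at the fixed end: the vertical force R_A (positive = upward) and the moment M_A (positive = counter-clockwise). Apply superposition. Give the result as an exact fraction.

R_A = -43 kN, M_A = -206 kN·m

Load 1 — point force P=17 kN at a=2 m (b=L-a=4):
  R_A = P = 17 kN
  M_A = Pa = 17·2 = 34 kN·m
Load 2 — triangular load w₀=-20 kN/m (0→w₀ over full span):
  R_A = w₀L/2 = (-20)·6/2 = -60 kN
  M_A = w₀L²/3 = (-20)·6²/3 = -240 kN·m
Superposition: R_A = -43 kN, M_A = -206 kN·m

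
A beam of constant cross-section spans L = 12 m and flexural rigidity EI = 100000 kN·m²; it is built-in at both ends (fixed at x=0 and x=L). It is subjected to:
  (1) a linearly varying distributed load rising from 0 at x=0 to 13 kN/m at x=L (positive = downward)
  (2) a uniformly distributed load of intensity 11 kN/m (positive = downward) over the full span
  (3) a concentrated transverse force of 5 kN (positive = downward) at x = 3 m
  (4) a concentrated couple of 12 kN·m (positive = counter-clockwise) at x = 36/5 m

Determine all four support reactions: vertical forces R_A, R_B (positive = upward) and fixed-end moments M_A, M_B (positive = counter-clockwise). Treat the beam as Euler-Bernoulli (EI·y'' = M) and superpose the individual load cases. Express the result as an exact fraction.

R_A = 76047/800 kN, M_A = 82671/400 kN·m, R_B = 95953/800 kN, M_B = -90789/400 kN·m

Load 1 — triangular load w₀=13 kN/m (0→w₀ over full span):
  R_A = 3w₀L/20 = 3·13·12/20 = 117/5 kN
  M_A = w₀L²/30 = 13·12²/30 = 312/5 kN·m
  R_B = 7w₀L/20 = 7·13·12/20 = 273/5 kN
  M_B = -w₀L²/20 = -13·12²/20 = -468/5 kN·m
Load 2 — uniform load w=11 kN/m over full span:
  R_A = wL/2 = 11·12/2 = 66 kN
  M_A = wL²/12 = 11·12²/12 = 132 kN·m
  R_B = wL/2 = 11·12/2 = 66 kN
  M_B = -wL²/12 = -11·12²/12 = -132 kN·m
Load 3 — point force P=5 kN at a=3 m (b=L-a=9):
  R_A = Pb²(3a+b)/L³ = 5·9²·(3·3+9)/12³ = 135/32 kN
  M_A = Pab²/L² = 5·3·9²/12² = 135/16 kN·m
  R_B = Pa²(a+3b)/L³ = 5·3²·(3+3·9)/12³ = 25/32 kN
  M_B = -Pa²b/L² = -5·3²·9/12² = -45/16 kN·m
Load 4 — applied couple M₀=12 kN·m at a=36/5 m (b=L-a=24/5):
  R_A = 6M₀ab/L³ = 6·12·(36/5)·(24/5)/12³ = 36/25 kN
  M_A = M₀b(2a-b)/L² = 12·(24/5)·(2·(36/5)-(24/5))/12² = 96/25 kN·m
  R_B = -6M₀ab/L³ = -6·12·(36/5)·(24/5)/12³ = -36/25 kN
  M_B = M₀a(2b-a)/L² = 12·(36/5)·(2·(24/5)-(36/5))/12² = 36/25 kN·m
Superposition: R_A = 76047/800 kN, M_A = 82671/400 kN·m, R_B = 95953/800 kN, M_B = -90789/400 kN·m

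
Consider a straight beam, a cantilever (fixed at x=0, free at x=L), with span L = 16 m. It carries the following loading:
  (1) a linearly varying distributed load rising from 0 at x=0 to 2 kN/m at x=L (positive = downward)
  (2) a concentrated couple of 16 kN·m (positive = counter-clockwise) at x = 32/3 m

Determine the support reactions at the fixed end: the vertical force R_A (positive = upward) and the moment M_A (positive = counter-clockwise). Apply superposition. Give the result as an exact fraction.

R_A = 16 kN, M_A = 464/3 kN·m

Load 1 — triangular load w₀=2 kN/m (0→w₀ over full span):
  R_A = w₀L/2 = 2·16/2 = 16 kN
  M_A = w₀L²/3 = 2·16²/3 = 512/3 kN·m
Load 2 — applied couple M₀=16 kN·m at a=32/3 m (b=L-a=16/3):
  R_A = 0 kN
  M_A = -M₀ = -16 kN·m
Superposition: R_A = 16 kN, M_A = 464/3 kN·m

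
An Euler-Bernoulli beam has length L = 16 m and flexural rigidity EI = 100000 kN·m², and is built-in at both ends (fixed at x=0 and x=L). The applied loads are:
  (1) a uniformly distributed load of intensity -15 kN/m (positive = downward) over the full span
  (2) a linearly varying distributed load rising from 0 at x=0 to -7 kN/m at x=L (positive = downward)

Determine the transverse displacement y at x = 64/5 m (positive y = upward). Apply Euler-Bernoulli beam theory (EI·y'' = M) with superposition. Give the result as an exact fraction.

y(64/5) = 1937408/146484375 m

Load 1 — uniform load w=-15 kN/m over full span:
  y_1 = -wx²(L-x)²/(24EI) = -(-15)·(64/5)²·(16-(64/5))²/(24·100000) = 4096/390625 m
Load 2 — triangular load w₀=-7 kN/m (0→w₀ over full span):
  y_2 = -w₀x²(L-x)²(x+2L)/(120LEI) = -(-7)·(64/5)²·(16-(64/5))²·((64/5)+2·16)/(120·16·100000) = 401408/146484375 m
Superposition: y = Σ y_i = 1937408/146484375 m ≈ 0.013226 m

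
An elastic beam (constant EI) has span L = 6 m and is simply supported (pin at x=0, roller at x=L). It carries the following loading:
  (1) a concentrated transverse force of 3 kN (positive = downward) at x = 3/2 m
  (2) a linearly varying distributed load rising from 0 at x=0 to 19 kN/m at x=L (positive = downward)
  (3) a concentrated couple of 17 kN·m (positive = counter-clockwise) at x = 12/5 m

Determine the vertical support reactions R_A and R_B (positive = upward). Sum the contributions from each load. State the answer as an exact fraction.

Load 1 — point force P=3 kN at a=3/2 m (b=L-a=9/2):
  R_A = Pb/L = 3·(9/2)/6 = 9/4 kN
  R_B = Pa/L = 3·(3/2)/6 = 3/4 kN
Load 2 — triangular load w₀=19 kN/m (0→w₀ over full span):
  R_A = w₀L/6 = 19·6/6 = 19 kN
  R_B = w₀L/3 = 19·6/3 = 38 kN
Load 3 — applied couple M₀=17 kN·m at a=12/5 m (b=L-a=18/5):
  R_A = M₀/L = 17/6 kN
  R_B = -M₀/L = -17/6 kN
Superposition: R_A = 289/12 kN, R_B = 431/12 kN

R_A = 289/12 kN, R_B = 431/12 kN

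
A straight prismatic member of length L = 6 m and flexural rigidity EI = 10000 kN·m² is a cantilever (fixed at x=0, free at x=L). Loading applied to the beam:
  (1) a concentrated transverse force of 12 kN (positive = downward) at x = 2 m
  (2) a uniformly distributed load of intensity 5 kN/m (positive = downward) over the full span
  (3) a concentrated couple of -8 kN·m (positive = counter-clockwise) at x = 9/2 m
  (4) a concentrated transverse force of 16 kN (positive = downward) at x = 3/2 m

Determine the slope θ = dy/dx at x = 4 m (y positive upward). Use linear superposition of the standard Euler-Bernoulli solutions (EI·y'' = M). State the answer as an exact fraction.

Load 1 — point force P=12 kN at a=2 m (b=L-a=4):
  θ_1 = -Pa²/(2EI)  [x>a] = -12·2²/(2·10000) = -3/1250 rad
Load 2 — uniform load w=5 kN/m over full span:
  θ_2 = -wx(x²-3Lx+3L²)/(6EI) = -5·4·(4²-3·6·4+3·6²)/(6·10000) = -13/750 rad
Load 3 — applied couple M₀=-8 kN·m at a=9/2 m (b=L-a=3/2):
  θ_3 = M₀x/EI  [x≤a] = (-8)·4/10000 = -2/625 rad
Load 4 — point force P=16 kN at a=3/2 m (b=L-a=9/2):
  θ_4 = -Pa²/(2EI)  [x>a] = -16·(3/2)²/(2·10000) = -9/5000 rad
Superposition: θ = Σ θ_i = -371/15000 rad ≈ -0.024733 rad

θ(4) = -371/15000 rad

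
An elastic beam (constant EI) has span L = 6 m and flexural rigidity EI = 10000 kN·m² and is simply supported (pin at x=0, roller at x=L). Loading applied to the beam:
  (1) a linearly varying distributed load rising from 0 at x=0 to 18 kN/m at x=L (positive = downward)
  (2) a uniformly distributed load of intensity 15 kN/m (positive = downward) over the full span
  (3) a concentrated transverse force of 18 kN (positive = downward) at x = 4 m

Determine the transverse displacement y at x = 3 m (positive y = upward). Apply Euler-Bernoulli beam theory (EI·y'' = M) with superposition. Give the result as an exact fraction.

Load 1 — triangular load w₀=18 kN/m (0→w₀ over full span):
  y_1 = -w₀x(7L⁴-10L²x²+3x⁴)/(360LEI) = -18·3·(7·6⁴-10·6²·3²+3·3⁴)/(360·6·10000) = -243/16000 m
Load 2 — uniform load w=15 kN/m over full span:
  y_2 = -wx(L³-2Lx²+x³)/(24EI) = -15·3·(6³-2·6·3²+3³)/(24·10000) = -81/3200 m
Load 3 — point force P=18 kN at a=4 m (b=L-a=2):
  y_3 = -Pbx(L²-b²-x²)/(6LEI)  [x≤a] = -18·2·3·(6²-2²-3²)/(6·6·10000) = -69/10000 m
Superposition: y = Σ y_i = -237/5000 m ≈ -0.047400 m

y(3) = -237/5000 m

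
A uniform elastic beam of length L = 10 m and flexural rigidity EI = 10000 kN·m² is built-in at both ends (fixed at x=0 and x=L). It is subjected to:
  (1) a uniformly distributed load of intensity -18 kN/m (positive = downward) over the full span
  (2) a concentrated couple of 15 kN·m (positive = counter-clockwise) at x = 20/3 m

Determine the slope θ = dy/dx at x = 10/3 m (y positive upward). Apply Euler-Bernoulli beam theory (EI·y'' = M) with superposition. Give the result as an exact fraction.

θ(10/3) = 19/1800 rad

Load 1 — uniform load w=-18 kN/m over full span:
  θ_1 = -wx(L-x)(L-2x)/(12EI) = -(-18)·(10/3)·(10-(10/3))·(10-2·(10/3))/(12·10000) = 1/90 rad
Load 2 — applied couple M₀=15 kN·m at a=20/3 m (b=L-a=10/3):
  θ_2 = (R_Ax²/2 - M_Ax)/EI  [x≤a] with R_A=2, M_A=5 = (2·(10/3)²/2 - 5·(10/3))/10000 = -1/1800 rad
Superposition: θ = Σ θ_i = 19/1800 rad ≈ 0.010556 rad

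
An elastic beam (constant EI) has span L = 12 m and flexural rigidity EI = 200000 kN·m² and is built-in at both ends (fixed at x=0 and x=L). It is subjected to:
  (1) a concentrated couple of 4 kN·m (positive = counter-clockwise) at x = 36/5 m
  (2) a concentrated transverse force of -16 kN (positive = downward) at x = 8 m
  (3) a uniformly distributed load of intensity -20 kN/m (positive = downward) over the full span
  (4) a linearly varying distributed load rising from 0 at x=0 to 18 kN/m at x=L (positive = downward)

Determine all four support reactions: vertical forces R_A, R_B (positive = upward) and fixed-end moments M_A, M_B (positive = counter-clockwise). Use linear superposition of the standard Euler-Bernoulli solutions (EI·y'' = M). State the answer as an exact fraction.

Load 1 — applied couple M₀=4 kN·m at a=36/5 m (b=L-a=24/5):
  R_A = 6M₀ab/L³ = 6·4·(36/5)·(24/5)/12³ = 12/25 kN
  M_A = M₀b(2a-b)/L² = 4·(24/5)·(2·(36/5)-(24/5))/12² = 32/25 kN·m
  R_B = -6M₀ab/L³ = -6·4·(36/5)·(24/5)/12³ = -12/25 kN
  M_B = M₀a(2b-a)/L² = 4·(36/5)·(2·(24/5)-(36/5))/12² = 12/25 kN·m
Load 2 — point force P=-16 kN at a=8 m (b=L-a=4):
  R_A = Pb²(3a+b)/L³ = (-16)·4²·(3·8+4)/12³ = -112/27 kN
  M_A = Pab²/L² = (-16)·8·4²/12² = -128/9 kN·m
  R_B = Pa²(a+3b)/L³ = (-16)·8²·(8+3·4)/12³ = -320/27 kN
  M_B = -Pa²b/L² = -(-16)·8²·4/12² = 256/9 kN·m
Load 3 — uniform load w=-20 kN/m over full span:
  R_A = wL/2 = (-20)·12/2 = -120 kN
  M_A = wL²/12 = (-20)·12²/12 = -240 kN·m
  R_B = wL/2 = (-20)·12/2 = -120 kN
  M_B = -wL²/12 = -(-20)·12²/12 = 240 kN·m
Load 4 — triangular load w₀=18 kN/m (0→w₀ over full span):
  R_A = 3w₀L/20 = 3·18·12/20 = 162/5 kN
  M_A = w₀L²/30 = 18·12²/30 = 432/5 kN·m
  R_B = 7w₀L/20 = 7·18·12/20 = 378/5 kN
  M_B = -w₀L²/20 = -18·12²/20 = -648/5 kN·m
Superposition: R_A = -61606/675 kN, M_A = -37472/225 kN·m, R_B = -38294/675 kN, M_B = 31348/225 kN·m

R_A = -61606/675 kN, M_A = -37472/225 kN·m, R_B = -38294/675 kN, M_B = 31348/225 kN·m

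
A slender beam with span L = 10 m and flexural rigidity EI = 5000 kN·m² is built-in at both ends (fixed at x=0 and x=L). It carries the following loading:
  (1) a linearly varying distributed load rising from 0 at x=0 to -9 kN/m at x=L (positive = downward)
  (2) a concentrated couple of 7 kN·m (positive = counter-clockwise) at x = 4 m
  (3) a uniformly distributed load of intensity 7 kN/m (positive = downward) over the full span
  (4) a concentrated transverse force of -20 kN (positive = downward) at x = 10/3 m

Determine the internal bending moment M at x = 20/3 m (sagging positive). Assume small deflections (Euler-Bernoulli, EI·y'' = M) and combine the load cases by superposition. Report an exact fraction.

M(20/3) = 607/2025 kN·m

Load 1 — triangular load w₀=-9 kN/m (0→w₀ over full span):
  M_1 = 3w₀Lx/20 - w₀L²/30 - w₀x³/(6L) = 3·(-9)·10·(20/3)/20 - (-9)·10²/30 - (-9)·(20/3)³/(6·10) = -140/9 kN·m
Load 2 — applied couple M₀=7 kN·m at a=4 m (b=L-a=6):
  M_2 = R_Ax - M_A - M₀  [x>a] with R_A=126/125, M_A=21/25 = (126/125)·(20/3) - (21/25) - 7 = -28/25 kN·m
Load 3 — uniform load w=7 kN/m over full span:
  M_3 = wLx/2 - wL²/12 - wx²/2 = 7·10·(20/3)/2 - 7·10²/12 - 7·(20/3)²/2 = 175/9 kN·m
Load 4 — point force P=-20 kN at a=10/3 m (b=L-a=20/3):
  M_4 = Pa²(a+3b)(L-x)/L³ - Pa²b/L²  [x>a] = (-20)·(10/3)²·((10/3)+3·(20/3))·(10-(20/3))/10³ - (-20)·(10/3)²·(20/3)/10² = -200/81 kN·m
Superposition: M = Σ M_i = 607/2025 kN·m ≈ 0.299753 kN·m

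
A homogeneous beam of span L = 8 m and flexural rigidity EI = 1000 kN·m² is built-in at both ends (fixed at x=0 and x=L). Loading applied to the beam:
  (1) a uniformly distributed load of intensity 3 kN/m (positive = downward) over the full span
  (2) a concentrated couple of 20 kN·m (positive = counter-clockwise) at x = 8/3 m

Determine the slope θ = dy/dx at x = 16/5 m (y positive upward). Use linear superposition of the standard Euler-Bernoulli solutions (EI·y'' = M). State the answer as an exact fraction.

Load 1 — uniform load w=3 kN/m over full span:
  θ_1 = -wx(L-x)(L-2x)/(12EI) = -3·(16/5)·(8-(16/5))·(8-2·(16/5))/(12·1000) = -96/15625 rad
Load 2 — applied couple M₀=20 kN·m at a=8/3 m (b=L-a=16/3):
  θ_2 = (R_Ax²/2 - M_Ax - M₀(x-a))/EI  [x>a] with R_A=10/3, M_A=0 = ((10/3)·(16/5)²/2 - 0·(16/5) - 20·((16/5)-(8/3)))/1000 = 4/625 rad
Superposition: θ = Σ θ_i = 4/15625 rad ≈ 0.000256 rad

θ(16/5) = 4/15625 rad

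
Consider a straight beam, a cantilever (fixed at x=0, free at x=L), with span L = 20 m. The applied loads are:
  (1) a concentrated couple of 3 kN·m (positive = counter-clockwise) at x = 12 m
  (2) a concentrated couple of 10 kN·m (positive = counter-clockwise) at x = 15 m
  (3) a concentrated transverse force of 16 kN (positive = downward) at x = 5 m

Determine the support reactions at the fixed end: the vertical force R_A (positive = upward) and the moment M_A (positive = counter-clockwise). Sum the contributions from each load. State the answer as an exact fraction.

R_A = 16 kN, M_A = 67 kN·m

Load 1 — applied couple M₀=3 kN·m at a=12 m (b=L-a=8):
  R_A = 0 kN
  M_A = -M₀ = -3 kN·m
Load 2 — applied couple M₀=10 kN·m at a=15 m (b=L-a=5):
  R_A = 0 kN
  M_A = -M₀ = -10 kN·m
Load 3 — point force P=16 kN at a=5 m (b=L-a=15):
  R_A = P = 16 kN
  M_A = Pa = 16·5 = 80 kN·m
Superposition: R_A = 16 kN, M_A = 67 kN·m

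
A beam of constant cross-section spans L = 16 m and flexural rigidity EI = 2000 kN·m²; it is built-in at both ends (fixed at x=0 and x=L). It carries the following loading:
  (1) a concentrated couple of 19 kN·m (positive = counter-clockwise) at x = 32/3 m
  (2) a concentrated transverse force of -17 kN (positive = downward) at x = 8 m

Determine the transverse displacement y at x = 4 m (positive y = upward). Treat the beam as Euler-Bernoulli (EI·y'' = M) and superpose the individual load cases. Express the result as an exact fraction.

Load 1 — applied couple M₀=19 kN·m at a=32/3 m (b=L-a=16/3):
  y_1 = (R_Ax³/6 - M_Ax²/2)/EI  [x≤a] with R_A=19/12, M_A=19/3 = ((19/12)·4³/6 - (19/3)·4²/2)/2000 = -19/1125 m
Load 2 — point force P=-17 kN at a=8 m (b=L-a=8):
  y_2 = -Pb²x²(3aL-(3a+b)x)/(6L³EI)  [x≤a] = -(-17)·8²·4²·(3·8·16-(3·8+8)·4)/(6·16³·2000) = 34/375 m
Superposition: y = Σ y_i = 83/1125 m ≈ 0.073778 m

y(4) = 83/1125 m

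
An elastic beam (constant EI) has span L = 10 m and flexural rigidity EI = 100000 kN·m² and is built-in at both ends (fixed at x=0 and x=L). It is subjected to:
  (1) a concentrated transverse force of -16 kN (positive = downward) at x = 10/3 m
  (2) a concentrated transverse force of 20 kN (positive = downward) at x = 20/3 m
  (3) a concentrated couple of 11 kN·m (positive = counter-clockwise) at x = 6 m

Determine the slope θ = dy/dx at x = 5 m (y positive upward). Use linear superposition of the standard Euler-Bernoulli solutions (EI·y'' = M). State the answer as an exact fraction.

θ(5) = -217/1500000 rad

Load 1 — point force P=-16 kN at a=10/3 m (b=L-a=20/3):
  θ_1 = Pa²(L-x)(2bL-(3b+a)(L-x))/(2L³EI)  [x>a] = (-16)·(10/3)²·(10-5)·(2·(20/3)·10-(3·(20/3)+(10/3))·(10-5))/(2·10³·100000) = -1/13500 rad
Load 2 — point force P=20 kN at a=20/3 m (b=L-a=10/3):
  θ_2 = -Pb²x(2aL-(3a+b)x)/(2L³EI)  [x≤a] = -20·(10/3)²·5·(2·(20/3)·10-(3·(20/3)+(10/3))·5)/(2·10³·100000) = -1/10800 rad
Load 3 — applied couple M₀=11 kN·m at a=6 m (b=L-a=4):
  θ_3 = (R_Ax²/2 - M_Ax)/EI  [x≤a] with R_A=198/125, M_A=88/25 = ((198/125)·5²/2 - (88/25)·5)/100000 = 11/500000 rad
Superposition: θ = Σ θ_i = -217/1500000 rad ≈ -0.000145 rad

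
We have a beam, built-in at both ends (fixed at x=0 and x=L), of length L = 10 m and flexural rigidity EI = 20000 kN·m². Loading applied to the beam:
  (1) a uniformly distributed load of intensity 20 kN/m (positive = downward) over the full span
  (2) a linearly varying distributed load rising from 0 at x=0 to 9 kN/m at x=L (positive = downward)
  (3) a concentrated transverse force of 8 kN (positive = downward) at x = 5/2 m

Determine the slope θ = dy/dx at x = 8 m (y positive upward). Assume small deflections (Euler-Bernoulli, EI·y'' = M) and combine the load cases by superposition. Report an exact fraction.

Load 1 — uniform load w=20 kN/m over full span:
  θ_1 = -wx(L-x)(L-2x)/(12EI) = -20·8·(10-8)·(10-2·8)/(12·20000) = 1/125 rad
Load 2 — triangular load w₀=9 kN/m (0→w₀ over full span):
  θ_2 = -w₀(2x(L-x)(L-2x)(x+2L)+x²(L-x)²)/(120LEI) = -9·(2·8·(10-8)·(10-2·8)·(8+2·10)+8²·(10-8)²)/(120·10·20000) = 6/3125 rad
Load 3 — point force P=8 kN at a=5/2 m (b=L-a=15/2):
  θ_3 = Pa²(L-x)(2bL-(3b+a)(L-x))/(2L³EI)  [x>a] = 8·(5/2)²·(10-8)·(2·(15/2)·10-(3·(15/2)+(5/2))·(10-8))/(2·10³·20000) = 1/4000 rad
Superposition: θ = Σ θ_i = 1017/100000 rad ≈ 0.010170 rad

θ(8) = 1017/100000 rad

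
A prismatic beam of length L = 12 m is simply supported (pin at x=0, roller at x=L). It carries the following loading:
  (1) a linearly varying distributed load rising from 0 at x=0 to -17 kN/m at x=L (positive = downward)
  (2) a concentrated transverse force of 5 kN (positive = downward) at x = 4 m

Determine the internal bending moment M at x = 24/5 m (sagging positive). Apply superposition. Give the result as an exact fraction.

Load 1 — triangular load w₀=-17 kN/m (0→w₀ over full span):
  M_1 = w₀Lx/6 - w₀x³/(6L) = (-17)·12·(24/5)/6 - (-17)·(24/5)³/(6·12) = -17136/125 kN·m
Load 2 — point force P=5 kN at a=4 m (b=L-a=8):
  M_2 = Pa(L-x)/L  [x>a] = 5·4·(12-(24/5))/12 = 12 kN·m
Superposition: M = Σ M_i = -15636/125 kN·m ≈ -125.088000 kN·m

M(24/5) = -15636/125 kN·m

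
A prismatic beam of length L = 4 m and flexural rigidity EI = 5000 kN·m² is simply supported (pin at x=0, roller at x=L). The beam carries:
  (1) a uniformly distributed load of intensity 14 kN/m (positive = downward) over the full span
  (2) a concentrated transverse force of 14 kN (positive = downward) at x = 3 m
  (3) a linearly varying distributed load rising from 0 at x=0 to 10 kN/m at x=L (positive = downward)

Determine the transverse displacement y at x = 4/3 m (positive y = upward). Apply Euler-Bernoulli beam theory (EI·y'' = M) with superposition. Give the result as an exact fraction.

y(4/3) = -9461/729000 m

Load 1 — uniform load w=14 kN/m over full span:
  y_1 = -wx(L³-2Lx²+x³)/(24EI) = -14·(4/3)·(4³-2·4·(4/3)²+(4/3)³)/(24·5000) = -1232/151875 m
Load 2 — point force P=14 kN at a=3 m (b=L-a=1):
  y_2 = -Pbx(L²-b²-x²)/(6LEI)  [x≤a] = -14·1·(4/3)·(4²-1²-(4/3)²)/(6·4·5000) = -833/405000 m
Load 3 — triangular load w₀=10 kN/m (0→w₀ over full span):
  y_3 = -w₀x(7L⁴-10L²x²+3x⁴)/(360LEI) = -10·(4/3)·(7·4⁴-10·4²·(4/3)²+3·(4/3)⁴)/(360·4·5000) = -256/91125 m
Superposition: y = Σ y_i = -9461/729000 m ≈ -0.012978 m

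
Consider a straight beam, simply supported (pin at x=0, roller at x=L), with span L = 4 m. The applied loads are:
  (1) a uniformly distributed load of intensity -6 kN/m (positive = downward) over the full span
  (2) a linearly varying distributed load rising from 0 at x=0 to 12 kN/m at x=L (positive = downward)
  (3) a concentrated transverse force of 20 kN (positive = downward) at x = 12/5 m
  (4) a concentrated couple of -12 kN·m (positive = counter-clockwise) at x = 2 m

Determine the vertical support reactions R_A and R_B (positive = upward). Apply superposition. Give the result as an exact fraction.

Load 1 — uniform load w=-6 kN/m over full span:
  R_A = wL/2 = (-6)·4/2 = -12 kN
  R_B = wL/2 = (-6)·4/2 = -12 kN
Load 2 — triangular load w₀=12 kN/m (0→w₀ over full span):
  R_A = w₀L/6 = 12·4/6 = 8 kN
  R_B = w₀L/3 = 12·4/3 = 16 kN
Load 3 — point force P=20 kN at a=12/5 m (b=L-a=8/5):
  R_A = Pb/L = 20·(8/5)/4 = 8 kN
  R_B = Pa/L = 20·(12/5)/4 = 12 kN
Load 4 — applied couple M₀=-12 kN·m at a=2 m (b=L-a=2):
  R_A = M₀/L = (-12)/4 = -3 kN
  R_B = -M₀/L = -(-12)/4 = 3 kN
Superposition: R_A = 1 kN, R_B = 19 kN

R_A = 1 kN, R_B = 19 kN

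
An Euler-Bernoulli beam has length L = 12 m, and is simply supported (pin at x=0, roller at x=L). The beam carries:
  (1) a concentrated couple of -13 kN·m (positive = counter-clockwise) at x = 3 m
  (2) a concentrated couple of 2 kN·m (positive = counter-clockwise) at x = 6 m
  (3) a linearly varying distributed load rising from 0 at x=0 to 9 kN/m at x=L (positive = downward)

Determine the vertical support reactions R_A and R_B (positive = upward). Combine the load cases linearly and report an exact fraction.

R_A = 205/12 kN, R_B = 443/12 kN

Load 1 — applied couple M₀=-13 kN·m at a=3 m (b=L-a=9):
  R_A = M₀/L = (-13)/12 = -13/12 kN
  R_B = -M₀/L = -(-13)/12 = 13/12 kN
Load 2 — applied couple M₀=2 kN·m at a=6 m (b=L-a=6):
  R_A = M₀/L = 2/12 = 1/6 kN
  R_B = -M₀/L = -2/12 = -1/6 kN
Load 3 — triangular load w₀=9 kN/m (0→w₀ over full span):
  R_A = w₀L/6 = 9·12/6 = 18 kN
  R_B = w₀L/3 = 9·12/3 = 36 kN
Superposition: R_A = 205/12 kN, R_B = 443/12 kN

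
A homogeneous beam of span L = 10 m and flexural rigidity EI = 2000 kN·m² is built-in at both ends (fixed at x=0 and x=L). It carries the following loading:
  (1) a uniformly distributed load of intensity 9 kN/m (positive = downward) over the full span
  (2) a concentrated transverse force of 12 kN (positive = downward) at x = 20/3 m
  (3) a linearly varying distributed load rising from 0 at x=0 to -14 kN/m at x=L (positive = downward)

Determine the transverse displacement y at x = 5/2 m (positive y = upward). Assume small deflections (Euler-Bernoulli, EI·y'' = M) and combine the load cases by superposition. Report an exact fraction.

y(5/2) = -3275/110592 m

Load 1 — uniform load w=9 kN/m over full span:
  y_1 = -wx²(L-x)²/(24EI) = -9·(5/2)²·(10-(5/2))²/(24·2000) = -135/2048 m
Load 2 — point force P=12 kN at a=20/3 m (b=L-a=10/3):
  y_2 = -Pb²x²(3aL-(3a+b)x)/(6L³EI)  [x≤a] = -12·(10/3)²·(5/2)²·(3·(20/3)·10-(3·(20/3)+(10/3))·(5/2))/(6·10³·2000) = -17/1728 m
Load 3 — triangular load w₀=-14 kN/m (0→w₀ over full span):
  y_3 = -w₀x²(L-x)²(x+2L)/(120LEI) = -(-14)·(5/2)²·(10-(5/2))²·((5/2)+2·10)/(120·10·2000) = 189/4096 m
Superposition: y = Σ y_i = -3275/110592 m ≈ -0.029613 m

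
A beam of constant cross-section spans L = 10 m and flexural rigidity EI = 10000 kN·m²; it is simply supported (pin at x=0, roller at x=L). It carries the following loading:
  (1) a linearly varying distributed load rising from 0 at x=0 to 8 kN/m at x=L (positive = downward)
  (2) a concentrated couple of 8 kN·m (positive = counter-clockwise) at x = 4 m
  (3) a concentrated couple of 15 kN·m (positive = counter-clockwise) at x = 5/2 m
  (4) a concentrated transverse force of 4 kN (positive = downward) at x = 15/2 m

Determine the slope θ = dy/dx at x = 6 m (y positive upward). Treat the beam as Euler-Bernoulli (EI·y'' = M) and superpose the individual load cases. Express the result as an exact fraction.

θ(6) = 25037/7200000 rad

Load 1 — triangular load w₀=8 kN/m (0→w₀ over full span):
  θ_1 = -w₀(7L⁴-30L²x²+15x⁴)/(360LEI) = -8·(7·10⁴-30·10²·6²+15·6⁴)/(360·10·10000) = 116/28125 rad
Load 2 — applied couple M₀=8 kN·m at a=4 m (b=L-a=6):
  θ_2 = (M₀x²/(2L)-M₀(x-a)+C₁)/EI  [x>a] with C₁=M₀(3b²-L²)/(6L)=16/15 = (8·6²/(2·10)-8·(6-4)+(16/15))/10000 = -1/18750 rad
Load 3 — applied couple M₀=15 kN·m at a=5/2 m (b=L-a=15/2):
  θ_3 = (M₀x²/(2L)-M₀(x-a)+C₁)/EI  [x>a] with C₁=M₀(3b²-L²)/(6L)=275/16 = (15·6²/(2·10)-15·(6-(5/2))+(275/16))/10000 = -133/160000 rad
Load 4 — point force P=4 kN at a=15/2 m (b=L-a=5/2):
  θ_4 = -Pb(L²-b²-3x²)/(6LEI)  [x≤a] = -4·(5/2)·(10²-(5/2)²-3·6²)/(6·10·10000) = 19/80000 rad
Superposition: θ = Σ θ_i = 25037/7200000 rad ≈ 0.003477 rad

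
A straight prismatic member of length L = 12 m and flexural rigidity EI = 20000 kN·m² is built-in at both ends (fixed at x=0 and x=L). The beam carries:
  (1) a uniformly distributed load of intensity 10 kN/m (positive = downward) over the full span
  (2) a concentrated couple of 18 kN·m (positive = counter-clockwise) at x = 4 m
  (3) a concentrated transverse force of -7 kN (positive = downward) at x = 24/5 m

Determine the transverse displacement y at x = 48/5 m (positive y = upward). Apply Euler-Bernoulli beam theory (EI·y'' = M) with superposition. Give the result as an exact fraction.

y(48/5) = -186489/19531250 m

Load 1 — uniform load w=10 kN/m over full span:
  y_1 = -wx²(L-x)²/(24EI) = -10·(48/5)²·(12-(48/5))²/(24·20000) = -864/78125 m
Load 2 — applied couple M₀=18 kN·m at a=4 m (b=L-a=8):
  y_2 = (R_Ax³/6 - M_Ax²/2 - M₀(x-a)²/2)/EI  [x>a] with R_A=2, M_A=0 = (2·(48/5)³/6 - 0·(48/5)²/2 - 18·((48/5)-4)²/2)/20000 = 99/156250 m
Load 3 — point force P=-7 kN at a=24/5 m (b=L-a=36/5):
  y_3 = -Pa²(L-x)²(3bL-(3b+a)(L-x))/(6L³EI)  [x>a] = -(-7)·(24/5)²·(12-(48/5))²·(3·(36/5)·12-(3·(36/5)+(24/5))·(12-(48/5)))/(6·12³·20000) = 8568/9765625 m
Superposition: y = Σ y_i = -186489/19531250 m ≈ -0.009548 m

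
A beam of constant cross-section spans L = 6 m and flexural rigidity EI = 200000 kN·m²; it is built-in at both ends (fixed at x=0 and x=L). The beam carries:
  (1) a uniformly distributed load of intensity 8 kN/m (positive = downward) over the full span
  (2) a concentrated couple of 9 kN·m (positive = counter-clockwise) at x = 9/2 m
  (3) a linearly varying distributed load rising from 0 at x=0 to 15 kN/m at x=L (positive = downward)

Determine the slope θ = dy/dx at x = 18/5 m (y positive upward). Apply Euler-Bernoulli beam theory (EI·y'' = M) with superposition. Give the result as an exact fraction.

Load 1 — uniform load w=8 kN/m over full span:
  θ_1 = -wx(L-x)(L-2x)/(12EI) = -8·(18/5)·(6-(18/5))·(6-2·(18/5))/(12·200000) = 27/781250 rad
Load 2 — applied couple M₀=9 kN·m at a=9/2 m (b=L-a=3/2):
  θ_2 = (R_Ax²/2 - M_Ax)/EI  [x≤a] with R_A=27/16, M_A=45/16 = ((27/16)·(18/5)²/2 - (45/16)·(18/5))/200000 = 81/20000000 rad
Load 3 — triangular load w₀=15 kN/m (0→w₀ over full span):
  θ_3 = -w₀(2x(L-x)(L-2x)(x+2L)+x²(L-x)²)/(120LEI) = -15·(2·(18/5)·(6-(18/5))·(6-2·(18/5))·((18/5)+2·6)+(18/5)²·(6-(18/5))²)/(120·6·200000) = 81/3125000 rad
Superposition: θ = Σ θ_i = 6453/100000000 rad ≈ 0.000065 rad

θ(18/5) = 6453/100000000 rad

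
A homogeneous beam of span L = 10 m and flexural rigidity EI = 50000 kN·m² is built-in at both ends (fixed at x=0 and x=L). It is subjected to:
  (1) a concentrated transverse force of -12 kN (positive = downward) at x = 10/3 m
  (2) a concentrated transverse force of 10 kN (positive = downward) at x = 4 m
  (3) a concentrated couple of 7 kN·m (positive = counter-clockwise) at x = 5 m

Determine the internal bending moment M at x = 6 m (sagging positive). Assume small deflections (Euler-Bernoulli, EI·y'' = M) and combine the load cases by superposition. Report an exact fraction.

Load 1 — point force P=-12 kN at a=10/3 m (b=L-a=20/3):
  M_1 = Pa²(a+3b)(L-x)/L³ - Pa²b/L²  [x>a] = (-12)·(10/3)²·((10/3)+3·(20/3))·(10-6)/10³ - (-12)·(10/3)²·(20/3)/10² = -32/9 kN·m
Load 2 — point force P=10 kN at a=4 m (b=L-a=6):
  M_2 = Pa²(a+3b)(L-x)/L³ - Pa²b/L²  [x>a] = 10·4²·(4+3·6)·(10-6)/10³ - 10·4²·6/10² = 112/25 kN·m
Load 3 — applied couple M₀=7 kN·m at a=5 m (b=L-a=5):
  M_3 = R_Ax - M_A - M₀  [x>a] with R_A=21/20, M_A=7/4 = (21/20)·6 - (7/4) - 7 = -49/20 kN·m
Superposition: M = Σ M_i = -1373/900 kN·m ≈ -1.525556 kN·m

M(6) = -1373/900 kN·m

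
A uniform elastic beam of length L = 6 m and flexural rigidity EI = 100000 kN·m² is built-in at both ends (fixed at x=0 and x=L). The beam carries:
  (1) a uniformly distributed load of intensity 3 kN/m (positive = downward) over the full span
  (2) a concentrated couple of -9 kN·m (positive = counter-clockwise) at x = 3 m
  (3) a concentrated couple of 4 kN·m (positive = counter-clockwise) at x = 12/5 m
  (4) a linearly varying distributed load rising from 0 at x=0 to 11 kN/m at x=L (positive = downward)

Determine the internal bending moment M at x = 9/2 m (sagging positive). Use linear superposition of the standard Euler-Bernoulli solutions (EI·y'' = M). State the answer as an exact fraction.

Load 1 — uniform load w=3 kN/m over full span:
  M_1 = wLx/2 - wL²/12 - wx²/2 = 3·6·(9/2)/2 - 3·6²/12 - 3·(9/2)²/2 = 9/8 kN·m
Load 2 — applied couple M₀=-9 kN·m at a=3 m (b=L-a=3):
  M_2 = R_Ax - M_A - M₀  [x>a] with R_A=-9/4, M_A=-9/4 = (-9/4)·(9/2) - (-9/4) - (-9) = 9/8 kN·m
Load 3 — applied couple M₀=4 kN·m at a=12/5 m (b=L-a=18/5):
  M_3 = R_Ax - M_A - M₀  [x>a] with R_A=24/25, M_A=12/25 = (24/25)·(9/2) - (12/25) - 4 = -4/25 kN·m
Load 4 — triangular load w₀=11 kN/m (0→w₀ over full span):
  M_4 = 3w₀Lx/20 - w₀L²/30 - w₀x³/(6L) = 3·11·6·(9/2)/20 - 11·6²/30 - 11·(9/2)³/(6·6) = 561/160 kN·m
Superposition: M = Σ M_i = 4477/800 kN·m ≈ 5.596250 kN·m

M(9/2) = 4477/800 kN·m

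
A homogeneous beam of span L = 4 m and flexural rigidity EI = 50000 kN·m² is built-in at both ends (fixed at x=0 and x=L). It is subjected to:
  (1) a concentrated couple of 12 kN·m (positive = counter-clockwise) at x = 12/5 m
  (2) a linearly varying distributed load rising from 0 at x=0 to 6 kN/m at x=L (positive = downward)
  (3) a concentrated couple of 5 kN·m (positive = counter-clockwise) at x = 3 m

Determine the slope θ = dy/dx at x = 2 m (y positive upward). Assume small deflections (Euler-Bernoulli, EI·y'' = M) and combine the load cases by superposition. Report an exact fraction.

θ(2) = 179/20000000 rad

Load 1 — applied couple M₀=12 kN·m at a=12/5 m (b=L-a=8/5):
  θ_1 = (R_Ax²/2 - M_Ax)/EI  [x≤a] with R_A=108/25, M_A=96/25 = ((108/25)·2²/2 - (96/25)·2)/50000 = 3/156250 rad
Load 2 — triangular load w₀=6 kN/m (0→w₀ over full span):
  θ_2 = -w₀(2x(L-x)(L-2x)(x+2L)+x²(L-x)²)/(120LEI) = -6·(2·2·(4-2)·(4-2·2)·(2+2·4)+2²·(4-2)²)/(120·4·50000) = -1/250000 rad
Load 3 — applied couple M₀=5 kN·m at a=3 m (b=L-a=1):
  θ_3 = (R_Ax²/2 - M_Ax)/EI  [x≤a] with R_A=45/32, M_A=25/16 = ((45/32)·2²/2 - (25/16)·2)/50000 = -1/160000 rad
Superposition: θ = Σ θ_i = 179/20000000 rad ≈ 0.000009 rad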